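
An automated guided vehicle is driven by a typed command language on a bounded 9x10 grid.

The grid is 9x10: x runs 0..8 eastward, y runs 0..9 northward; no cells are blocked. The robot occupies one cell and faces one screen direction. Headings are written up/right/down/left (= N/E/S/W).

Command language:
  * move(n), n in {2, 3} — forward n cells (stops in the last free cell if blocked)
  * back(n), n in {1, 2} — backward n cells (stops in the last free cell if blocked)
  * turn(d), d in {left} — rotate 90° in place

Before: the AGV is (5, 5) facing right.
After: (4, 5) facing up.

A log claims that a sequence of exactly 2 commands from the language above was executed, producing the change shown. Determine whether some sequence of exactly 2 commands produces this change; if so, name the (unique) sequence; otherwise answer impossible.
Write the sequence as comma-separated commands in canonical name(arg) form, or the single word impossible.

key: order matters: swapping back(1) and turn(left) lands elsewhere
initial: (5, 5) facing right
1. back(1) → (4, 5) facing right
2. turn(left) → (4, 5) facing up
no other 2-command option fits: unique.

back(1), turn(left)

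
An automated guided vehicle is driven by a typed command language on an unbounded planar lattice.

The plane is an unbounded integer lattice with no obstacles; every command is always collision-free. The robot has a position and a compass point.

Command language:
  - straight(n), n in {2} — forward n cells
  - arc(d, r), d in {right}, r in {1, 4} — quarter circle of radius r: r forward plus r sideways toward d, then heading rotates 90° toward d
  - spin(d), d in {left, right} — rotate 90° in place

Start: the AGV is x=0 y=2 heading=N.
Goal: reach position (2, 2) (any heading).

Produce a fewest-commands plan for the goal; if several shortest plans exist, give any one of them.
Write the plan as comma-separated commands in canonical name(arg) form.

spin(right), straight(2)

from: x=0 y=2 heading=N
[1] after spin(right): x=0 y=2 heading=E
[2] after straight(2): x=2 y=2 heading=E
shorter routes all fall short; 2 is best.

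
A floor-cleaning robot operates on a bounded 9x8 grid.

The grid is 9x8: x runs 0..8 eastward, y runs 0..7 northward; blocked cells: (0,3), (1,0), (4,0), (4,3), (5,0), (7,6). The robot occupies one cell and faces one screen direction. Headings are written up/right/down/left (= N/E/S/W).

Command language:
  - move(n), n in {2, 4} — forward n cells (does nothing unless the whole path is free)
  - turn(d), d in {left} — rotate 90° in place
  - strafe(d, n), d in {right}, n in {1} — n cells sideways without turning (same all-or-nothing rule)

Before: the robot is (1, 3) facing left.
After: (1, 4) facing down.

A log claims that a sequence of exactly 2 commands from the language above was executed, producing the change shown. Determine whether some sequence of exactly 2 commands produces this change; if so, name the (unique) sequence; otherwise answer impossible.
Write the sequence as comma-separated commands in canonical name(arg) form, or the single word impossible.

strafe(right, 1), turn(left)

key: position moved to (1,4) AND the heading swung to S — translation plus rotation needed
begin: (1, 3) facing left
[1] after strafe(right, 1): (1, 4) facing left
[2] after turn(left): (1, 4) facing down
no other 2-command option fits: unique.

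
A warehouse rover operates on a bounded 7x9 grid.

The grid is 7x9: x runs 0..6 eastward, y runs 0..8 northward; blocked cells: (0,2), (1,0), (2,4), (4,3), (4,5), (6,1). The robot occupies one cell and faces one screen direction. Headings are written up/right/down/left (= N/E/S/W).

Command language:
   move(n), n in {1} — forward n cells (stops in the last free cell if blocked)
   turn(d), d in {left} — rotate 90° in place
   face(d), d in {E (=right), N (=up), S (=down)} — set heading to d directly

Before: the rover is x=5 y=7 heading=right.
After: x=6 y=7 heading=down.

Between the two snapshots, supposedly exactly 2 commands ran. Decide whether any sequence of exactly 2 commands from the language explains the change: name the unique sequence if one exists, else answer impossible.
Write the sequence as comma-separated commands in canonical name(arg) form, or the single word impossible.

key: cell and facing (now S) both changed — the 2 commands mix motion and turning
start: x=5 y=7 heading=right
[1] after move(1): x=6 y=7 heading=right
[2] after face(S): x=6 y=7 heading=down
uniquely the one of 25 2-step routes that fits.

move(1), face(S)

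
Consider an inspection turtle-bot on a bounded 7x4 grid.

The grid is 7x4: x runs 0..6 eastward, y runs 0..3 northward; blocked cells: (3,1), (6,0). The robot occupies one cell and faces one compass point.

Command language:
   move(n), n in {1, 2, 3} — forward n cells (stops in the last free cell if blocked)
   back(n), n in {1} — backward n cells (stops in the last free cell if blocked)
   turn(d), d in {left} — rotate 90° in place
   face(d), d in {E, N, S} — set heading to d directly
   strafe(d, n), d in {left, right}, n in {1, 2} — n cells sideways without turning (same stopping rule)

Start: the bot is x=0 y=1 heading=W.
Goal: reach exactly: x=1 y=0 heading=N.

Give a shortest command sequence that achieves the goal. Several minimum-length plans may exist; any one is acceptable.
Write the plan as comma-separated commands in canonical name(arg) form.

t0: x=0 y=1 heading=W
1. strafe(left, 1) → x=0 y=0 heading=W
2. face(N) → x=0 y=0 heading=N
3. strafe(right, 1) → x=1 y=0 heading=N
minimal: 3 command(s), checked below 3.

strafe(left, 1), face(N), strafe(right, 1)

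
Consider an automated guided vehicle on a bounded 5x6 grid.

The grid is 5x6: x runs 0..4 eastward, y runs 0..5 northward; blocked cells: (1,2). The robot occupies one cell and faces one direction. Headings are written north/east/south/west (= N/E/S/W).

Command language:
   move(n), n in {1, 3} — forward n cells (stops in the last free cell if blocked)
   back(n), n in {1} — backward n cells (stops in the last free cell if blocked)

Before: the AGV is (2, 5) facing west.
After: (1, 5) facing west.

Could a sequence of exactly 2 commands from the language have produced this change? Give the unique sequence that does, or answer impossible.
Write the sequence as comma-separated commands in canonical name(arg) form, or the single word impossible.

move(3), back(1)

key: running back(1) before move(3) would end elsewhere — order is forced
from: (2, 5) facing west
1. move(3) → (0, 5) facing west
2. back(1) → (1, 5) facing west
no other 2-command option fits: unique.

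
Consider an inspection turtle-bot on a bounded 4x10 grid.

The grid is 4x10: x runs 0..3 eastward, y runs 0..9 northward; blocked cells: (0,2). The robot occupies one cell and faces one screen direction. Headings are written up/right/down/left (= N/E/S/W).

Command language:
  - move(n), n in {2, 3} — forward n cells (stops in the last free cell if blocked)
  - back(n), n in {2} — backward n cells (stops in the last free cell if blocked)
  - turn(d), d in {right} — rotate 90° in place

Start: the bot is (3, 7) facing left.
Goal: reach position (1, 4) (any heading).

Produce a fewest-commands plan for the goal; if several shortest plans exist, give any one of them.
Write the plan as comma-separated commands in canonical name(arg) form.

from: (3, 7) facing left
[1] after turn(right): (3, 7) facing up
[2] after turn(right): (3, 7) facing right
[3] after back(2): (1, 7) facing right
[4] after turn(right): (1, 7) facing down
[5] after move(3): (1, 4) facing down
nothing shorter than 5 reaches the goal.

turn(right), turn(right), back(2), turn(right), move(3)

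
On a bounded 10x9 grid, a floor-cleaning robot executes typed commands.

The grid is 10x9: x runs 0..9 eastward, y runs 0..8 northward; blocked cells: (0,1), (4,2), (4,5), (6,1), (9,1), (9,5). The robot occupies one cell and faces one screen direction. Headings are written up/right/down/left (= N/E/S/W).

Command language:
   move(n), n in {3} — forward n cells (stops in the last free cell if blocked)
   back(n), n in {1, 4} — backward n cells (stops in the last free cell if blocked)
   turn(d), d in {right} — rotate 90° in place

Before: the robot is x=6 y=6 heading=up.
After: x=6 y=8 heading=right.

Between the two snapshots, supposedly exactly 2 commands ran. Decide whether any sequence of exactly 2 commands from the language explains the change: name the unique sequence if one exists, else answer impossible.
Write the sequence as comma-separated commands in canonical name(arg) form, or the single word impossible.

key: running turn(right) before move(3) would end elsewhere — order is forced
from: x=6 y=6 heading=up
[1] after move(3): x=6 y=8 heading=up
[2] after turn(right): x=6 y=8 heading=right
no other 2-command option fits: unique.

move(3), turn(right)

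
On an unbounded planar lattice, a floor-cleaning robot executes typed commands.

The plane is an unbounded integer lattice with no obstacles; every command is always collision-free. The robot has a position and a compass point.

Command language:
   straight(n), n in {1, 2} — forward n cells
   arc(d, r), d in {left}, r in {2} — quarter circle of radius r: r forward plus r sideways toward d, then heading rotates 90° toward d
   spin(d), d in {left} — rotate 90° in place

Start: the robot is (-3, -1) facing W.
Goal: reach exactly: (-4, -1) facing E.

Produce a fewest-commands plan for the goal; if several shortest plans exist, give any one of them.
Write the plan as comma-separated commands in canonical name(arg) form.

straight(1), spin(left), spin(left)

t0: (-3, -1) facing W
step 1 (straight(1)): (-4, -1) facing W
step 2 (spin(left)): (-4, -1) facing S
step 3 (spin(left)): (-4, -1) facing E
nothing shorter than 3 reaches the goal.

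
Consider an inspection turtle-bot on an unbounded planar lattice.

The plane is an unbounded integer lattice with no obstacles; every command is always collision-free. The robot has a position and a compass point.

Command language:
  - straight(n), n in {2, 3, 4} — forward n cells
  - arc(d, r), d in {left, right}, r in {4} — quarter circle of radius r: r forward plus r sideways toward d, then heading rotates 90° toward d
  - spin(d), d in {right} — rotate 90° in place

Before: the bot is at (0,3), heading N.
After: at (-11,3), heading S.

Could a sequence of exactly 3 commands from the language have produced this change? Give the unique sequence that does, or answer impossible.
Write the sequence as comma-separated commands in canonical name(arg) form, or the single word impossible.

arc(left, 4), straight(3), arc(left, 4)

key: cell and facing (now S) both changed — the 3 commands mix motion and turning
t0: at (0,3), heading N
t=1 arc(left, 4) ⇒ at (-4,7), heading W
t=2 straight(3) ⇒ at (-7,7), heading W
t=3 arc(left, 4) ⇒ at (-11,3), heading S
no rival 3-sequence matches.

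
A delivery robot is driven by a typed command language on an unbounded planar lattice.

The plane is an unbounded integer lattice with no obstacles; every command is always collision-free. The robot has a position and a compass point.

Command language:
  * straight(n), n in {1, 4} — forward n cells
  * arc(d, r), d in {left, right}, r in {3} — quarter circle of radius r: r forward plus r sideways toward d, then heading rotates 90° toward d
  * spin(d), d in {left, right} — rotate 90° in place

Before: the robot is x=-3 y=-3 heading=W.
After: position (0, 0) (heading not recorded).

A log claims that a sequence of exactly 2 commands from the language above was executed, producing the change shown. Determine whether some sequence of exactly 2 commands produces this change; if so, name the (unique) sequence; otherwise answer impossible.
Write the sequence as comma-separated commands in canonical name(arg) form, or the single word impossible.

spin(right), arc(right, 3)

key: running arc(right, 3) before spin(right) would end elsewhere — order is forced
from: x=-3 y=-3 heading=W
[1] after spin(right): x=-3 y=-3 heading=N
[2] after arc(right, 3): x=0 y=0 heading=E
no rival 2-sequence matches.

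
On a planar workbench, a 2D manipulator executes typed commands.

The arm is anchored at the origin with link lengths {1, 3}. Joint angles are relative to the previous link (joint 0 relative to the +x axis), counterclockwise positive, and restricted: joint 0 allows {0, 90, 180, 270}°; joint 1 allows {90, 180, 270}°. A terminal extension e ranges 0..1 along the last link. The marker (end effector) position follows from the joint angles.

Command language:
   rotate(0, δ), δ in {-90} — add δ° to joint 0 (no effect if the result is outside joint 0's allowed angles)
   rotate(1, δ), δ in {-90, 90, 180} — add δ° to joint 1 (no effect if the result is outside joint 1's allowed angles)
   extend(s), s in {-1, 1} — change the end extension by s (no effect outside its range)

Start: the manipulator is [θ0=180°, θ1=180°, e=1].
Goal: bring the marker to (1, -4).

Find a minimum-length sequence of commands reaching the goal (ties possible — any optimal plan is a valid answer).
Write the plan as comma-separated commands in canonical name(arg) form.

rotate(0, -90), rotate(0, -90), rotate(1, 90)

begin: [θ0=180°, θ1=180°, e=1]
1. rotate(0, -90) → [θ0=90°, θ1=180°, e=1]
2. rotate(0, -90) → [θ0=0°, θ1=180°, e=1]
3. rotate(1, 90) → [θ0=0°, θ1=270°, e=1]
shorter routes all fall short; 3 is best.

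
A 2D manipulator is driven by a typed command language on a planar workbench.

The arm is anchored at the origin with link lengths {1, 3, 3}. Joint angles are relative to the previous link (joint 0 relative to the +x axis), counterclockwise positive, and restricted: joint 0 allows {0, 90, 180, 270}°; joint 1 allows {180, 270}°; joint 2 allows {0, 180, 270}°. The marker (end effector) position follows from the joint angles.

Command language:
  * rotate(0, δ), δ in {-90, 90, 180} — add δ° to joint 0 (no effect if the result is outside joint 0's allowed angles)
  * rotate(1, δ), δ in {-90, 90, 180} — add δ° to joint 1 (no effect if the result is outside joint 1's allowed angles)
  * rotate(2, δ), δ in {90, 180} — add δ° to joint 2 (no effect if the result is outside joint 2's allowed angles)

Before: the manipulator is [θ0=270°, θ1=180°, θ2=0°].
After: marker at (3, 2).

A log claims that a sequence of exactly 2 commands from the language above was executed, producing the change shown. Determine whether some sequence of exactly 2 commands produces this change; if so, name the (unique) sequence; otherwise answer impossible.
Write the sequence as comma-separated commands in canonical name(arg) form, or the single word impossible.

key: order matters: swapping rotate(2, 180) and rotate(2, 90) lands elsewhere
t0: [θ0=270°, θ1=180°, θ2=0°]
step 1 (rotate(2, 180)): [θ0=270°, θ1=180°, θ2=180°]
step 2 (rotate(2, 90)): [θ0=270°, θ1=180°, θ2=270°]
no other 2-command option fits: unique.

rotate(2, 180), rotate(2, 90)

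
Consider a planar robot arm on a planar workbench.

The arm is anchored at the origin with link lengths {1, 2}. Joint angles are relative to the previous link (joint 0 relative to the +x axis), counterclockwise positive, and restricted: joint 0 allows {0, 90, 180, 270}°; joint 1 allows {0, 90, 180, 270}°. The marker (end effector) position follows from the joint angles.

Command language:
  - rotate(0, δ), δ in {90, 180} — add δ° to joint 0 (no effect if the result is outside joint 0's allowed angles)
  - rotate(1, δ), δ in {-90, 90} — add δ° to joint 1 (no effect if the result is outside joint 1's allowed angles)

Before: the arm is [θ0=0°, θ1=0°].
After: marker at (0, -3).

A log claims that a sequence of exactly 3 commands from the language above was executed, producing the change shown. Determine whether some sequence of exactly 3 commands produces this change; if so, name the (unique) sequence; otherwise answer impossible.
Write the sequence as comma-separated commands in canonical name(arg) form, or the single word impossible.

rotate(0, 90), rotate(0, 90), rotate(0, 90)

t0: [θ0=0°, θ1=0°]
step 1 (rotate(0, 90)): [θ0=90°, θ1=0°]
step 2 (rotate(0, 90)): [θ0=180°, θ1=0°]
step 3 (rotate(0, 90)): [θ0=270°, θ1=0°]
all 64 alternatives checked — unique.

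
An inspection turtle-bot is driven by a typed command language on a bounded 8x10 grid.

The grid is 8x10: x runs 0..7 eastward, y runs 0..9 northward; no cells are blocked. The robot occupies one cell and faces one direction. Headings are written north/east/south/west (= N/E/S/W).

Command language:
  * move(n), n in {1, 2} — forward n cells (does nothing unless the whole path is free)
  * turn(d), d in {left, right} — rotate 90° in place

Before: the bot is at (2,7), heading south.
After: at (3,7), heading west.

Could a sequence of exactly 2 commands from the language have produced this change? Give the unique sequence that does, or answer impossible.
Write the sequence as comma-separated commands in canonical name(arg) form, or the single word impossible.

no 2-step route produces this change.

impossible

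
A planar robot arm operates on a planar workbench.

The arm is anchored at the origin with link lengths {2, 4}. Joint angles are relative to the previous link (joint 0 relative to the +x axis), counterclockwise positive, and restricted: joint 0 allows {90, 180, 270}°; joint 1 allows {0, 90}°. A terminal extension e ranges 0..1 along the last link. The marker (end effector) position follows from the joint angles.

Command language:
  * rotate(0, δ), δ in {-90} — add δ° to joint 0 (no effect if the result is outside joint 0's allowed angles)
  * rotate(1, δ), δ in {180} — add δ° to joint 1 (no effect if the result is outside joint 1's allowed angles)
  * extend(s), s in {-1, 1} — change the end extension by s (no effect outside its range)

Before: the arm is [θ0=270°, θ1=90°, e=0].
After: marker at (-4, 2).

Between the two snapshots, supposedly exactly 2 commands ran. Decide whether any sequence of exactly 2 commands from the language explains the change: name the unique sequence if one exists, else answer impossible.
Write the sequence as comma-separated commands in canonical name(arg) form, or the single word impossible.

t0: [θ0=270°, θ1=90°, e=0]
t=1 rotate(0, -90) ⇒ [θ0=180°, θ1=90°, e=0]
t=2 rotate(0, -90) ⇒ [θ0=90°, θ1=90°, e=0]
no other 2-command option fits: unique.

rotate(0, -90), rotate(0, -90)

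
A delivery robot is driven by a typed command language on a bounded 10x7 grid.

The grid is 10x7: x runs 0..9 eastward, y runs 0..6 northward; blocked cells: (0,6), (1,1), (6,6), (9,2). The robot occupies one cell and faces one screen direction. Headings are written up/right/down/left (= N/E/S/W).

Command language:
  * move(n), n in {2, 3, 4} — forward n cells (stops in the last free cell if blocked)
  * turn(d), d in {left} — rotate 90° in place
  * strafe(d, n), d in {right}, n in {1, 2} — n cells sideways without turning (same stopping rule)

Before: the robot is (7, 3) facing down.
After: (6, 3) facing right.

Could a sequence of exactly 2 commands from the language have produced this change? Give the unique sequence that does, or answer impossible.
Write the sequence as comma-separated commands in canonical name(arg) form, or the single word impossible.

strafe(right, 1), turn(left)

key: position moved to (6,3) AND the heading swung to E — translation plus rotation needed
begin: (7, 3) facing down
step 1 (strafe(right, 1)): (6, 3) facing down
step 2 (turn(left)): (6, 3) facing right
all 36 alternatives checked — unique.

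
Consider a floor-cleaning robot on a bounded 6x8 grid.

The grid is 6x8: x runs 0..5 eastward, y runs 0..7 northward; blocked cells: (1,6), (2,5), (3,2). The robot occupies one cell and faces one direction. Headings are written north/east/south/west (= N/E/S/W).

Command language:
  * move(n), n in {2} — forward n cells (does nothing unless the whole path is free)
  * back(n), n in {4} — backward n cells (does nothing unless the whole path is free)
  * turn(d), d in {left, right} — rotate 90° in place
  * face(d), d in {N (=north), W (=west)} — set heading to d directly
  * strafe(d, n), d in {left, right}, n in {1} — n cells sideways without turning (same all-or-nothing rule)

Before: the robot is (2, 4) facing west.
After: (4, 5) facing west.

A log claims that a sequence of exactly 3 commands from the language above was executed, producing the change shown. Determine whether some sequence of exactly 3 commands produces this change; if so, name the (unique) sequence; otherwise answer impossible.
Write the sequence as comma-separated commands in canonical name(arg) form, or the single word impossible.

move(2), back(4), strafe(right, 1)

key: running strafe(right, 1) before move(2) would end elsewhere — order is forced
from: (2, 4) facing west
t=1 move(2) ⇒ (0, 4) facing west
t=2 back(4) ⇒ (4, 4) facing west
t=3 strafe(right, 1) ⇒ (4, 5) facing west
no other 3-command option fits: unique.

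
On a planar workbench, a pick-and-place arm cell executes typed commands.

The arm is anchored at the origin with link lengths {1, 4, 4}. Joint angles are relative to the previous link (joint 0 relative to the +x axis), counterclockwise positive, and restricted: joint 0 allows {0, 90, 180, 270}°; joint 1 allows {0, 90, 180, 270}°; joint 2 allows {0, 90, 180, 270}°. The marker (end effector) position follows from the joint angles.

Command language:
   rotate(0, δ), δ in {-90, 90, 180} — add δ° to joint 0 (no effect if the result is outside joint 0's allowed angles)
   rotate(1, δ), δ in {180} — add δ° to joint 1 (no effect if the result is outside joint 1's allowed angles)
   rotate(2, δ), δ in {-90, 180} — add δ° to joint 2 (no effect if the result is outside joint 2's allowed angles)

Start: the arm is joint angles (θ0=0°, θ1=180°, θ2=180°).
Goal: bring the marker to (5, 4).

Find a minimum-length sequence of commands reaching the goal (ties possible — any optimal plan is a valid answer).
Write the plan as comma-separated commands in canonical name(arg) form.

rotate(2, -90), rotate(1, 180)

from: joint angles (θ0=0°, θ1=180°, θ2=180°)
[1] after rotate(2, -90): joint angles (θ0=0°, θ1=180°, θ2=90°)
[2] after rotate(1, 180): joint angles (θ0=0°, θ1=0°, θ2=90°)
no 1-step plan works, so 2 is optimal.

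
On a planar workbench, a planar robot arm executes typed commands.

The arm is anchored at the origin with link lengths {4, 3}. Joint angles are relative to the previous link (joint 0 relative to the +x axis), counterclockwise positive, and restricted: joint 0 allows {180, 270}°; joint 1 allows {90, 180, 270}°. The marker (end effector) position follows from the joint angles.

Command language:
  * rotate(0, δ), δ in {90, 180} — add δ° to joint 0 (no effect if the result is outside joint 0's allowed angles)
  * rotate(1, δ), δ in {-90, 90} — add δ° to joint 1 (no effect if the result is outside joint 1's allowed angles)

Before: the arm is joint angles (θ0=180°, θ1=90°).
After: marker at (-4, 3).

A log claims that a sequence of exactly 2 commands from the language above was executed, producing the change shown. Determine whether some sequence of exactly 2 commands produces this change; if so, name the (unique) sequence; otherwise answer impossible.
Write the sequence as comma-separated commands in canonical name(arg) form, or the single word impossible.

start: joint angles (θ0=180°, θ1=90°)
[1] after rotate(1, 90): joint angles (θ0=180°, θ1=180°)
[2] after rotate(1, 90): joint angles (θ0=180°, θ1=270°)
no other 2-command option fits: unique.

rotate(1, 90), rotate(1, 90)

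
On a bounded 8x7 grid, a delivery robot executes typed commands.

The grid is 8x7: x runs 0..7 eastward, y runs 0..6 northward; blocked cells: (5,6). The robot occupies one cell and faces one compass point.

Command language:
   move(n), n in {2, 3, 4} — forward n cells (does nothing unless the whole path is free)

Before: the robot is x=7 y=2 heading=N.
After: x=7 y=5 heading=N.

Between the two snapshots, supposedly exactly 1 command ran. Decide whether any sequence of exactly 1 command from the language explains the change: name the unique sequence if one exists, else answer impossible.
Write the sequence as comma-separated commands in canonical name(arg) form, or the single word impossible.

key: still facing N — the one step turns nothing
t0: x=7 y=2 heading=N
1. move(3) → x=7 y=5 heading=N
uniquely the one of 3 1-step routes that fits.

move(3)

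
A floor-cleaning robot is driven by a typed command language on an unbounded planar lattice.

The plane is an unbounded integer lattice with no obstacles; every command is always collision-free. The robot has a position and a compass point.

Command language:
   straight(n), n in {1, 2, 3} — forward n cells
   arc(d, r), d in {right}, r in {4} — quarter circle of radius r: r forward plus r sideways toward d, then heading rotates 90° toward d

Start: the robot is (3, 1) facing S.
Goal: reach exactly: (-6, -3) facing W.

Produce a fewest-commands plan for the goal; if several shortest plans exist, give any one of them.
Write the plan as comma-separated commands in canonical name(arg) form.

initial: (3, 1) facing S
[1] after arc(right, 4): (-1, -3) facing W
[2] after straight(3): (-4, -3) facing W
[3] after straight(2): (-6, -3) facing W
minimal: 3 command(s), checked below 3.

arc(right, 4), straight(3), straight(2)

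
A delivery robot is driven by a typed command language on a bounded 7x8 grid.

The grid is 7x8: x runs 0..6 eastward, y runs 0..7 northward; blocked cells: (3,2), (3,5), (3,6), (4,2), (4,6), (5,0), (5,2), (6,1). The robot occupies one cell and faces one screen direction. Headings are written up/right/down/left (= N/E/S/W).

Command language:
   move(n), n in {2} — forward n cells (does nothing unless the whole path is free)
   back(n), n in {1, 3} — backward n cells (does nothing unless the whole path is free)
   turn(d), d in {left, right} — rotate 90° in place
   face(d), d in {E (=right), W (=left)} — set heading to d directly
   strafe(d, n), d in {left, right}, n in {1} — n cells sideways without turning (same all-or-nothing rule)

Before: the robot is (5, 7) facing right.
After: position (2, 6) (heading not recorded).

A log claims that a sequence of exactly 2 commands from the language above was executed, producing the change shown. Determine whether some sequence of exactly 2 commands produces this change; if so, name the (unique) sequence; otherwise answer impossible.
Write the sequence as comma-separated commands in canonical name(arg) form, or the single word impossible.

key: order matters: swapping back(3) and strafe(right, 1) lands elsewhere
start: (5, 7) facing right
step 1 (back(3)): (2, 7) facing right
step 2 (strafe(right, 1)): (2, 6) facing right
uniquely the one of 81 2-step routes that fits.

back(3), strafe(right, 1)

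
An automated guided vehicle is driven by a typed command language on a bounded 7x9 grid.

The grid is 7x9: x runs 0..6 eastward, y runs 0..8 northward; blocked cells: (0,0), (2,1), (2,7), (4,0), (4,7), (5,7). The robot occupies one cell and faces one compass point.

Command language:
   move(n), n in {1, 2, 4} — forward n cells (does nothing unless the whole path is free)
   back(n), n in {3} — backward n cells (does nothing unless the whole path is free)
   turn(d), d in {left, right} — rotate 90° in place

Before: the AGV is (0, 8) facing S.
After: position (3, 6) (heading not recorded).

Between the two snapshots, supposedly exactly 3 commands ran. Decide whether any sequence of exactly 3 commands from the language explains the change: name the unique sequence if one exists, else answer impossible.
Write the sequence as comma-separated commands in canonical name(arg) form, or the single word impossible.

move(2), turn(right), back(3)

key: order matters: swapping move(2) and back(3) lands elsewhere
t0: (0, 8) facing S
1. move(2) → (0, 6) facing S
2. turn(right) → (0, 6) facing W
3. back(3) → (3, 6) facing W
uniquely the one of 216 3-step routes that fits.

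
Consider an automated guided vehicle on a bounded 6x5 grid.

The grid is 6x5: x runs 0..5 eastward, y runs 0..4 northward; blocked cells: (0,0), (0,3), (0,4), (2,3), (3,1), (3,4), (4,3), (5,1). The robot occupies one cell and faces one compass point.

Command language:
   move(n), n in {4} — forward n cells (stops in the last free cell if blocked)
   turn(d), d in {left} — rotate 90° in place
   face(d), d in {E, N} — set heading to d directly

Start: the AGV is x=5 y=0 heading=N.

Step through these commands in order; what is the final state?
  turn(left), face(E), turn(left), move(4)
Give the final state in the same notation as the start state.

x=5 y=0 heading=N

start: x=5 y=0 heading=N
step 1 (turn(left)): x=5 y=0 heading=W
step 2 (face(E)): x=5 y=0 heading=E
step 3 (turn(left)): x=5 y=0 heading=N
step 4 (move(4)): x=5 y=0 heading=N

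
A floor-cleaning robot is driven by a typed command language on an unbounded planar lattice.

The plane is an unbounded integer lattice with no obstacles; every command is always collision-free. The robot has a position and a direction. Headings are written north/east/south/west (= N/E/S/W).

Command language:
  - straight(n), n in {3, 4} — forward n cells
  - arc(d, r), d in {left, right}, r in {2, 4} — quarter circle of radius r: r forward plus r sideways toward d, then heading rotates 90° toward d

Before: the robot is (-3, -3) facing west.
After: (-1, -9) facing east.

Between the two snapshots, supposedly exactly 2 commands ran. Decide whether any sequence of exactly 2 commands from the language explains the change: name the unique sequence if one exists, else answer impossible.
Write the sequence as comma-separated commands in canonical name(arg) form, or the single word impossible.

key: position moved to (-1,-9) AND the heading swung to E — translation plus rotation needed
t0: (-3, -3) facing west
t=1 arc(left, 2) ⇒ (-5, -5) facing south
t=2 arc(left, 4) ⇒ (-1, -9) facing east
all 36 alternatives checked — unique.

arc(left, 2), arc(left, 4)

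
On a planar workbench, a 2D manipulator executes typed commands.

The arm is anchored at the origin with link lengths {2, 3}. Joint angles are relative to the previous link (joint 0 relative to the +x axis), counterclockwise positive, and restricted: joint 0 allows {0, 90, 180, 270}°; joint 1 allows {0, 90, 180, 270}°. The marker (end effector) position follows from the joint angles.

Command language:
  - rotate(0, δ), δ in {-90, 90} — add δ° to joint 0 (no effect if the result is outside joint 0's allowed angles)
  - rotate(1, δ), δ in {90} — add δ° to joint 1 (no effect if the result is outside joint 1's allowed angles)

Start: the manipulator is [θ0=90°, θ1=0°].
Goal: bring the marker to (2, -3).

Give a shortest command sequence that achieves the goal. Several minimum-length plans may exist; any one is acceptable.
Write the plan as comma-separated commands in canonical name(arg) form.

rotate(0, -90), rotate(1, 90), rotate(1, 90), rotate(1, 90)

initial: [θ0=90°, θ1=0°]
t=1 rotate(0, -90) ⇒ [θ0=0°, θ1=0°]
t=2 rotate(1, 90) ⇒ [θ0=0°, θ1=90°]
t=3 rotate(1, 90) ⇒ [θ0=0°, θ1=180°]
t=4 rotate(1, 90) ⇒ [θ0=0°, θ1=270°]
minimal: 4 command(s), checked below 4.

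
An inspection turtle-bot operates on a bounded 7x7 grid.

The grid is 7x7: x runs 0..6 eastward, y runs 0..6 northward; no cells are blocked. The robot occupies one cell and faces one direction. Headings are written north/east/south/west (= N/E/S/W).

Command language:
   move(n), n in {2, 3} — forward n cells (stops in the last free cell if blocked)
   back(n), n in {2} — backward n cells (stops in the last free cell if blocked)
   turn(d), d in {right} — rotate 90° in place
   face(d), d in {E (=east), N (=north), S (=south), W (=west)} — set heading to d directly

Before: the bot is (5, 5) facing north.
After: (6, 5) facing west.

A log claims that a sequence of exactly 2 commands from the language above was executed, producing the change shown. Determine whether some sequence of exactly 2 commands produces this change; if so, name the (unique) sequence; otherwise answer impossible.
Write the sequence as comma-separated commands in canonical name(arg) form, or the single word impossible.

face(W), back(2)

key: back(2) runs into the grid edge before its full distance
t0: (5, 5) facing north
[1] after face(W): (5, 5) facing west
[2] after back(2): (6, 5) facing west
all 64 alternatives checked — unique.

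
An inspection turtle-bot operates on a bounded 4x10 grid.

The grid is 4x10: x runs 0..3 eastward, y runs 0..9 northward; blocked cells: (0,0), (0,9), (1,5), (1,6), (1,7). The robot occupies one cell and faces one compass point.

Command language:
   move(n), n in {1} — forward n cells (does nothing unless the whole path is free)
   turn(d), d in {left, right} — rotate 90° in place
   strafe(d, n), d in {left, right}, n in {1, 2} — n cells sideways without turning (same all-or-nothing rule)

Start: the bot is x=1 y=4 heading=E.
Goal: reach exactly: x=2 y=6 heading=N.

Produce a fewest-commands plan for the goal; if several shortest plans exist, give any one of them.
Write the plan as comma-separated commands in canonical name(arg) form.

move(1), strafe(left, 2), turn(left)

start: x=1 y=4 heading=E
t=1 move(1) ⇒ x=2 y=4 heading=E
t=2 strafe(left, 2) ⇒ x=2 y=6 heading=E
t=3 turn(left) ⇒ x=2 y=6 heading=N
minimal: 3 command(s), checked below 3.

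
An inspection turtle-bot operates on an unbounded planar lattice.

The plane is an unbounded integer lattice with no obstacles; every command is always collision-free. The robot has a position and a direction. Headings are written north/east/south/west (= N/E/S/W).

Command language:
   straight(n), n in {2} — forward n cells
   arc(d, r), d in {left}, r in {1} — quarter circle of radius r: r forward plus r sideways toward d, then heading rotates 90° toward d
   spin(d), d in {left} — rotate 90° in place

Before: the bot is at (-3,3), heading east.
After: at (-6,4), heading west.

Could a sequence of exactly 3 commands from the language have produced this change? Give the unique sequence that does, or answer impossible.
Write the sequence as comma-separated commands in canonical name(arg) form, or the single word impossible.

spin(left), arc(left, 1), straight(2)

key: running straight(2) before spin(left) would end elsewhere — order is forced
initial: at (-3,3), heading east
step 1 (spin(left)): at (-3,3), heading north
step 2 (arc(left, 1)): at (-4,4), heading west
step 3 (straight(2)): at (-6,4), heading west
all 27 alternatives checked — unique.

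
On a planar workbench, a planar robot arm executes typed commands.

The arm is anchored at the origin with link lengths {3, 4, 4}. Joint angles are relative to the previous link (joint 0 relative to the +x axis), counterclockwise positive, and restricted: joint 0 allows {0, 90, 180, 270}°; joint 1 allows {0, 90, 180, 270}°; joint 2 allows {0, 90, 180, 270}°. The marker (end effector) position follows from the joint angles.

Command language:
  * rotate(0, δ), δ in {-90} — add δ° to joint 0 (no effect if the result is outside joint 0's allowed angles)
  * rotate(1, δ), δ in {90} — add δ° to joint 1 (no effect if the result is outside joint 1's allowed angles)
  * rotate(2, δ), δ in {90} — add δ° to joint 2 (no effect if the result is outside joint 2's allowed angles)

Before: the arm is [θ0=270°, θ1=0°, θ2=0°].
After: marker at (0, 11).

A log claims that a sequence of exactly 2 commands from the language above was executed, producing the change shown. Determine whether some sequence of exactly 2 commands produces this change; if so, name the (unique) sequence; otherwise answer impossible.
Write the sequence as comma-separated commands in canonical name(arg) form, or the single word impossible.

rotate(0, -90), rotate(0, -90)

initial: [θ0=270°, θ1=0°, θ2=0°]
1. rotate(0, -90) → [θ0=180°, θ1=0°, θ2=0°]
2. rotate(0, -90) → [θ0=90°, θ1=0°, θ2=0°]
uniquely the one of 9 2-step routes that fits.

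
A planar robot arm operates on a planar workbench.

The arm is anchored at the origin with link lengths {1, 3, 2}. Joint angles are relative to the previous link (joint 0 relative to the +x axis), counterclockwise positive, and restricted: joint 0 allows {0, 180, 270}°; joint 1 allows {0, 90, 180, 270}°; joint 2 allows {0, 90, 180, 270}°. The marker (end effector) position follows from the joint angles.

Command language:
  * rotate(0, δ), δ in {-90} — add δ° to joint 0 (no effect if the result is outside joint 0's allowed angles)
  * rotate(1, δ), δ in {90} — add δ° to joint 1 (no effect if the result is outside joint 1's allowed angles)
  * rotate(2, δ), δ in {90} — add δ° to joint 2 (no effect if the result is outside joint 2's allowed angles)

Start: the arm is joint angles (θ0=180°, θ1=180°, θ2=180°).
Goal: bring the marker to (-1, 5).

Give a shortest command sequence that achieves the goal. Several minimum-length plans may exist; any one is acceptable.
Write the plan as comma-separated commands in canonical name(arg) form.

initial: joint angles (θ0=180°, θ1=180°, θ2=180°)
t=1 rotate(2, 90) ⇒ joint angles (θ0=180°, θ1=180°, θ2=270°)
t=2 rotate(2, 90) ⇒ joint angles (θ0=180°, θ1=180°, θ2=0°)
t=3 rotate(1, 90) ⇒ joint angles (θ0=180°, θ1=270°, θ2=0°)
shorter routes all fall short; 3 is best.

rotate(2, 90), rotate(2, 90), rotate(1, 90)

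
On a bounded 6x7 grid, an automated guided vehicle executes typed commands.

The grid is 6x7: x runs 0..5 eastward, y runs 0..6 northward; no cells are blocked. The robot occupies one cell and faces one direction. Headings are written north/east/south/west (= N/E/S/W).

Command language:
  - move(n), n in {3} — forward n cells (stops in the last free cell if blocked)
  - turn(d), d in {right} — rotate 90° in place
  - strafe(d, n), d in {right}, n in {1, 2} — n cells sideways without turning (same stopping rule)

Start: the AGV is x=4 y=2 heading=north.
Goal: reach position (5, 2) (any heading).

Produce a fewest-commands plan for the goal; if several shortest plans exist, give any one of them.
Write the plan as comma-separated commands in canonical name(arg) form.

strafe(right, 2)

t0: x=4 y=2 heading=north
1. strafe(right, 2) → x=5 y=2 heading=north
nothing shorter than 1 reaches the goal.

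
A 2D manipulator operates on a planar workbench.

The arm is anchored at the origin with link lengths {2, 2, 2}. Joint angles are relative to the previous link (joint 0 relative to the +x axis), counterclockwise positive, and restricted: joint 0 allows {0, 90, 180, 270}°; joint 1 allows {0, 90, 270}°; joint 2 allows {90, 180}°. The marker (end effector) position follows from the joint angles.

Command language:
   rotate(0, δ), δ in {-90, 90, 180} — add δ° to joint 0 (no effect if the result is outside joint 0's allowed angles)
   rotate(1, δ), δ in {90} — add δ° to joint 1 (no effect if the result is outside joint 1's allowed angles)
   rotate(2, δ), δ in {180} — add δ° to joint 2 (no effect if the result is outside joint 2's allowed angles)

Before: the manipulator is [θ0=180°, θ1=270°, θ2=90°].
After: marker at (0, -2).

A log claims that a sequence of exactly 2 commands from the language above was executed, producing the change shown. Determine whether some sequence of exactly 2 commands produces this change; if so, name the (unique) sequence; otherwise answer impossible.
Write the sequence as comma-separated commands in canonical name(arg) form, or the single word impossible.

begin: [θ0=180°, θ1=270°, θ2=90°]
[1] after rotate(1, 90): [θ0=180°, θ1=0°, θ2=90°]
[2] after rotate(1, 90): [θ0=180°, θ1=90°, θ2=90°]
all 25 alternatives checked — unique.

rotate(1, 90), rotate(1, 90)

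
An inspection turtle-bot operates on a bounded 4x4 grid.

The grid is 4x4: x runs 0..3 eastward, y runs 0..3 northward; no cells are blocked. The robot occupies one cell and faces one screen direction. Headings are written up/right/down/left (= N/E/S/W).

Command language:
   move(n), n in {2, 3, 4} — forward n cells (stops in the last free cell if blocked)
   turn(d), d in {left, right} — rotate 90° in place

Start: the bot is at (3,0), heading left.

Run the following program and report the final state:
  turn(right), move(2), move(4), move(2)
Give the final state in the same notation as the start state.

begin: at (3,0), heading left
[1] after turn(right): at (3,0), heading up
[2] after move(2): at (3,2), heading up
[3] after move(4): at (3,3), heading up
[4] after move(2): at (3,3), heading up

at (3,3), heading up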